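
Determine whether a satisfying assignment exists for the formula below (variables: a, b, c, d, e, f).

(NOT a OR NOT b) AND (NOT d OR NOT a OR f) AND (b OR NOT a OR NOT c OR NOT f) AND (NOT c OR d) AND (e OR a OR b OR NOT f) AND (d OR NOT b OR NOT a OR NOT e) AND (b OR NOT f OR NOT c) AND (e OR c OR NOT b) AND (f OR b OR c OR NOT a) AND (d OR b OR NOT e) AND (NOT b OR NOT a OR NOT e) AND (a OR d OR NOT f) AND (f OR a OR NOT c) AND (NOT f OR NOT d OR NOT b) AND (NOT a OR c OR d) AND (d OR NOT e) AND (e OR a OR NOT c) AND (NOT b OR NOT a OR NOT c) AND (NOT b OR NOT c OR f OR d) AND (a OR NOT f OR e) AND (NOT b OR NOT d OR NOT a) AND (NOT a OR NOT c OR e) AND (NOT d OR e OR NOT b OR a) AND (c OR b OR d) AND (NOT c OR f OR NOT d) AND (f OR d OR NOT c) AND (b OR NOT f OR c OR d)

Suppose a = false.
Suppose c = false.
Suppose e = true.
Unit clause (d) forces d = true.
Suppose f = true.
Unit clause (NOT b) forces b = false.
Every clause now holds.
A satisfying assignment: a ↦ false; b ↦ false; c ↦ false; d ↦ true; e ↦ true; f ↦ true.

Yes, satisfiable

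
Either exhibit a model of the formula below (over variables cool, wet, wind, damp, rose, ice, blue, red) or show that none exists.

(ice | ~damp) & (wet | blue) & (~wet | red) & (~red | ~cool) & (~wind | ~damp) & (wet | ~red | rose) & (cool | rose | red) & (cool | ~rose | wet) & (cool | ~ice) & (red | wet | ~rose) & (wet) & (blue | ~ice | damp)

cool ↦ 0,  wet ↦ 1,  wind ↦ 0,  damp ↦ 0,  rose ↦ 0,  ice ↦ 0,  blue ↦ 0,  red ↦ 1

The clause (wet) is unit, so wet = 1.
The clause (red) is unit, so red = 1.
The clause (~cool) is unit, so cool = 0.
The clause (~ice) is unit, so ice = 0.
The clause (~damp) is unit, so damp = 0.
All clauses hold; wind, rose, blue can take either value.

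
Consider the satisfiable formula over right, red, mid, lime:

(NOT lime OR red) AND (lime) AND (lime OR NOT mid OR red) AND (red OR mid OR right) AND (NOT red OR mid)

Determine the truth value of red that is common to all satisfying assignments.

Suppose red = false.
(NOT lime) alone gives lime = false.
Now (lime) is unsatisfied and unit — conflict.
So every satisfying assignment has red = True.

True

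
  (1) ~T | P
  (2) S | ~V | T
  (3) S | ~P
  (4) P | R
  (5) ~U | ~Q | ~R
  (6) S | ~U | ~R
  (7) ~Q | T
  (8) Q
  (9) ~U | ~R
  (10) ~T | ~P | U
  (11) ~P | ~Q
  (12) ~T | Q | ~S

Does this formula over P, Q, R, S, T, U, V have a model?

No, unsatisfiable

Unit clause (Q) forces Q = 1.
Unit clause (T) forces T = 1.
Unit clause (P) forces P = 1.
But (~P) is also a unit clause — contradiction.
No assignment satisfies every clause.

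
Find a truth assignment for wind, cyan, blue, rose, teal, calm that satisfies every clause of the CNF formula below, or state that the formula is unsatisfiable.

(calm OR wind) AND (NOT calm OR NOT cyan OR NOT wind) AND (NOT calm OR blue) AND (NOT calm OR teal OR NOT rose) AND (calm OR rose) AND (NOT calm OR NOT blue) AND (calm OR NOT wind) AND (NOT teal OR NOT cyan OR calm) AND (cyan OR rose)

UNSATISFIABLE

Suppose calm = true.
The clause (blue) is unit, so blue = true.
Now (NOT blue) is unsatisfied and unit — conflict.
So calm must be the other value — set calm = false.
The clause (wind) is unit, so wind = true.
Now (NOT wind) is unsatisfied and unit — conflict.
Both values of calm lead to a conflict.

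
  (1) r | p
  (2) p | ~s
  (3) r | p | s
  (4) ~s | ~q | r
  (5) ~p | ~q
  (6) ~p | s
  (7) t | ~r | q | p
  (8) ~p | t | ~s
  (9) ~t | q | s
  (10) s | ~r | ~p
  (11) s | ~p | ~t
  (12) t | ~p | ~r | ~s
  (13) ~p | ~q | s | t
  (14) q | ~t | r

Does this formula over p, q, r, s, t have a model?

Satisfiable

Suppose r = 1.
Suppose p = 0.
The clause (~s) is unit, so s = 0.
Suppose t = 1.
The clause (q) is unit, so q = 1.
This assignment satisfies each clause.
A satisfying assignment: p=0; q=1; r=1; s=0; t=1.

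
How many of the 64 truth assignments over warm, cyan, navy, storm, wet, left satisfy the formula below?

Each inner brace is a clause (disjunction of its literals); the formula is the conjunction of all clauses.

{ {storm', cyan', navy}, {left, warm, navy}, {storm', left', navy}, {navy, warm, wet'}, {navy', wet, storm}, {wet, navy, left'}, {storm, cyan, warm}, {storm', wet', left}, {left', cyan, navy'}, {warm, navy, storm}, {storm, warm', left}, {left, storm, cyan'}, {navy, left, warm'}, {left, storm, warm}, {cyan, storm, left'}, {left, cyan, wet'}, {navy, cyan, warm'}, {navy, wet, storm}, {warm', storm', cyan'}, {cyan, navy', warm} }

There are 2^6 = 64 truth assignments over (warm, cyan, navy, storm, wet, left).
Split on left. With left = 1, the clauses containing left are satisfied and left' drops from the rest; 5 of the 2^5 = 32 assignments to the other variables satisfy what remains.
With left = 0, by the same count on the reduced clause set, 2 assignments work.
(One model: warm=F, cyan=T, navy=T, storm=F, wet=T, left=T.)
Total: 5 + 2 = 7.

7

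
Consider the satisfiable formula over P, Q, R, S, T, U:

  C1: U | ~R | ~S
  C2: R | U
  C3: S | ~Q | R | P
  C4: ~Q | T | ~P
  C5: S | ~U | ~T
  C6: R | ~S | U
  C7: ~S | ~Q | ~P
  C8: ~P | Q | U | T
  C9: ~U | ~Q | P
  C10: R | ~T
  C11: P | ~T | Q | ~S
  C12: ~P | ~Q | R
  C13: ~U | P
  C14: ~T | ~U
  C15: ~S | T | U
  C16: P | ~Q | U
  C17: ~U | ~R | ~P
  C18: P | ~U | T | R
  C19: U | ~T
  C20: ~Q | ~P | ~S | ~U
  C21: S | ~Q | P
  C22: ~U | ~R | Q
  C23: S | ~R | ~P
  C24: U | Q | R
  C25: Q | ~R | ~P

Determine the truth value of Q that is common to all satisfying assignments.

False

Suppose Q = 1.
Branch on R: set R = 1.
Branch on U: set U = 1.
The clause (P) is unit, so P = 1.
Now (~P) is unsatisfied and unit — conflict.
That branch fails; take U = 0 instead.
The clause (~S) is unit, so S = 0.
The clause (P) is unit, so P = 1.
Now (~P) is unsatisfied and unit — conflict.
Neither U = 1 nor U = 0 works.
That branch fails; take R = 0 instead.
The clause (U) is unit, so U = 1.
The clause (P) is unit, so P = 1.
Now (~P) is unsatisfied and unit — conflict.
Neither R = 1 nor R = 0 works.
So every satisfying assignment has Q = False.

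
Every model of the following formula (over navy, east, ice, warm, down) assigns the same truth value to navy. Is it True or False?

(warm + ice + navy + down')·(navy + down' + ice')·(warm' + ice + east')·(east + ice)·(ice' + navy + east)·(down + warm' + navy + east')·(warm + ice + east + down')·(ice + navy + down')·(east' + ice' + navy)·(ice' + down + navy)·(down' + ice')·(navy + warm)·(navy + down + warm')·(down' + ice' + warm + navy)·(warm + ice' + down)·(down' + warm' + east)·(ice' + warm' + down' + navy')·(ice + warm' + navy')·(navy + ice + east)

Suppose navy = 0.
The clause (warm) is unit, so warm = 1.
The clause (down) is unit, so down = 1.
The clause (ice') is unit, so ice = 0.
That conflicts with the unit clause (ice).
So every satisfying assignment has navy = True.

True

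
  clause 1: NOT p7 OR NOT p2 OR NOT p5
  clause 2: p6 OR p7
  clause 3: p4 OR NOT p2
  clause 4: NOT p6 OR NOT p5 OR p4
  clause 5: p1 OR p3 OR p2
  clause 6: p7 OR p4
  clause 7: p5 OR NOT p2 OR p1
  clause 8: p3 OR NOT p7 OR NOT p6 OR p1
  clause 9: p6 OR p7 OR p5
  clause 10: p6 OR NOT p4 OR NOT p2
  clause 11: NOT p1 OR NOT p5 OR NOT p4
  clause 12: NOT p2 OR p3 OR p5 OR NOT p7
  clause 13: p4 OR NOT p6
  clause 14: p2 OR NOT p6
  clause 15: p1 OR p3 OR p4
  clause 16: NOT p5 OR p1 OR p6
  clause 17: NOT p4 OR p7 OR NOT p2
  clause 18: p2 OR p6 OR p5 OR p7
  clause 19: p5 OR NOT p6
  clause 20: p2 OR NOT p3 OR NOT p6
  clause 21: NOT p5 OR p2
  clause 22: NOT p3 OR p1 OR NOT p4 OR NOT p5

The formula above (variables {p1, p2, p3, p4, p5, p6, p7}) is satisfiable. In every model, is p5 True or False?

Suppose p5 = true.
The clause (p2) is unit, so p2 = true.
The clause (NOT p7) is unit, so p7 = false.
The clause (p6) is unit, so p6 = true.
The clause (p4) is unit, so p4 = true.
Now (NOT p4) is unsatisfied and unit — conflict.
So every satisfying assignment has p5 = False.

False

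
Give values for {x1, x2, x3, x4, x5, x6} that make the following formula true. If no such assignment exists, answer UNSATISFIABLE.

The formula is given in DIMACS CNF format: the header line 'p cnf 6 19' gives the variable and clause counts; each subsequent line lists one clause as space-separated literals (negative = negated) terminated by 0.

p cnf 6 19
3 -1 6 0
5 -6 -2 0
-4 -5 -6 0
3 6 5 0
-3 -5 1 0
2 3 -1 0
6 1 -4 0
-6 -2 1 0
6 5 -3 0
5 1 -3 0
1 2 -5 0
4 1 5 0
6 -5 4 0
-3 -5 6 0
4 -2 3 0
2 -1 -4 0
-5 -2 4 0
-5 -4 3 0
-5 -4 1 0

Try x3 = False.
Try x1 = False.
Try x6 = True.
(¬x2) alone gives x2 = False.
(¬x5) alone gives x5 = False.
(x4) alone gives x4 = True.
This assignment satisfies each clause.

x1=False; x2=False; x3=False; x4=True; x5=False; x6=True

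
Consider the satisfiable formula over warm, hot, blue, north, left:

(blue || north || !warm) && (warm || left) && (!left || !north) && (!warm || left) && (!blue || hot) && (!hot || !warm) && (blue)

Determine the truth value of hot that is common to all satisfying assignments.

True

Suppose hot = false.
Unit clause (!blue) forces blue = false.
But (blue) is also a unit clause — contradiction.
So every satisfying assignment has hot = True.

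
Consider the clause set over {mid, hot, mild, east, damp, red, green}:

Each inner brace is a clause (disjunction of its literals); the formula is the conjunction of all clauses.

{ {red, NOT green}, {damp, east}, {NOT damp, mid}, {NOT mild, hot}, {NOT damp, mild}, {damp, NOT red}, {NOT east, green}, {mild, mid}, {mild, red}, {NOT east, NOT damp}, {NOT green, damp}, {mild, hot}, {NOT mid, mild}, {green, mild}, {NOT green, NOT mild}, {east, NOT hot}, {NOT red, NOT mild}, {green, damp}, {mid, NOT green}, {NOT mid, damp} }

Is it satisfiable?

No, unsatisfiable

Case red = true:
Unit clause (damp) forces damp = true.
Unit clause (mid) forces mid = true.
Unit clause (mild) forces mild = true.
Now (NOT mild) is unsatisfied and unit — conflict.
So red must be the other value — set red = false.
Unit clause (NOT green) forces green = false.
Unit clause (NOT east) forces east = false.
Unit clause (damp) forces damp = true.
Unit clause (mid) forces mid = true.
Unit clause (mild) forces mild = true.
Unit clause (hot) forces hot = true.
Now (NOT hot) is unsatisfied and unit — conflict.
Either choice for red ends in contradiction.
No assignment satisfies every clause.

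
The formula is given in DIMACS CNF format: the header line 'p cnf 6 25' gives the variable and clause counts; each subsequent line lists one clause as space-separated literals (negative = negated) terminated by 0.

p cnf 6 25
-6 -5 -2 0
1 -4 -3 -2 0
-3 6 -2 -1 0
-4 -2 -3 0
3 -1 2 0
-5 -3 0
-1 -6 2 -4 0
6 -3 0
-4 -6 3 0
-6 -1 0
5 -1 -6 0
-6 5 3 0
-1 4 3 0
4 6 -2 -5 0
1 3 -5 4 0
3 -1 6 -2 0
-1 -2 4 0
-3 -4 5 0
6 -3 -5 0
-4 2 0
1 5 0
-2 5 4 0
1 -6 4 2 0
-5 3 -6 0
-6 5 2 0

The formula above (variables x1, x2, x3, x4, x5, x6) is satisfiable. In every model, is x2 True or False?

Suppose x2 = False.
(¬x4) alone gives x4 = False.
Case x3 = True:
(¬x5) alone gives x5 = False.
(x6) alone gives x6 = True.
Now (¬x6) is unsatisfied and unit — conflict.
Backtrack on x3: now try x3 = False.
(¬x1) alone gives x1 = False.
(¬x5) alone gives x5 = False.
Now (x5) is unsatisfied and unit — conflict.
Both values of x3 lead to a conflict.
So every satisfying assignment has x2 = True.

True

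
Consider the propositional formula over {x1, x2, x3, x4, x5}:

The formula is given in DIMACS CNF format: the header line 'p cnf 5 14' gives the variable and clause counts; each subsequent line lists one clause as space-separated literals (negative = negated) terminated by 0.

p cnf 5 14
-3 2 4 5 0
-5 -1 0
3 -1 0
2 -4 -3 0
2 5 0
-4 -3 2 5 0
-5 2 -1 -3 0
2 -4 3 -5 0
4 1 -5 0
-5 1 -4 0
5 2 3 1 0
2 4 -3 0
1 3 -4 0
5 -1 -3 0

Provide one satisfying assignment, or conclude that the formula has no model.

x1 ↦ False,  x2 ↦ True,  x3 ↦ True,  x4 ↦ True,  x5 ↦ False

Suppose x5 = False.
From the singleton clause (x2), x2 = True.
Suppose x3 = True.
From the singleton clause (¬x1), x1 = False.
All clauses hold; x4 can take either value.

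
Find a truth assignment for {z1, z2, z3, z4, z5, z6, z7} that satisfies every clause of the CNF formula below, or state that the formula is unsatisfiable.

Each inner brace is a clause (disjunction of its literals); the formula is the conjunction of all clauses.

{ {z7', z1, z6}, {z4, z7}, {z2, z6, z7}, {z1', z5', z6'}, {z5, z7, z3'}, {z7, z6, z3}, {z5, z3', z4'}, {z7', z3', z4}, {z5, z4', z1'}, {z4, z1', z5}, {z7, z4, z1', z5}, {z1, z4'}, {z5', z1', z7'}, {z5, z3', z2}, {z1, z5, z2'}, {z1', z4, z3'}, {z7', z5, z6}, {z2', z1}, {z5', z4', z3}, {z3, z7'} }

Branch on z4: set z4 = 1.
The clause (z1) is unit, so z1 = 1.
The clause (z5) is unit, so z5 = 1.
The clause (z6') is unit, so z6 = 0.
The clause (z7') is unit, so z7 = 0.
The clause (z2) is unit, so z2 = 1.
The clause (z3) is unit, so z3 = 1.
All clauses are satisfied.

z1: 1,  z2: 1,  z3: 1,  z4: 1,  z5: 1,  z6: 0,  z7: 0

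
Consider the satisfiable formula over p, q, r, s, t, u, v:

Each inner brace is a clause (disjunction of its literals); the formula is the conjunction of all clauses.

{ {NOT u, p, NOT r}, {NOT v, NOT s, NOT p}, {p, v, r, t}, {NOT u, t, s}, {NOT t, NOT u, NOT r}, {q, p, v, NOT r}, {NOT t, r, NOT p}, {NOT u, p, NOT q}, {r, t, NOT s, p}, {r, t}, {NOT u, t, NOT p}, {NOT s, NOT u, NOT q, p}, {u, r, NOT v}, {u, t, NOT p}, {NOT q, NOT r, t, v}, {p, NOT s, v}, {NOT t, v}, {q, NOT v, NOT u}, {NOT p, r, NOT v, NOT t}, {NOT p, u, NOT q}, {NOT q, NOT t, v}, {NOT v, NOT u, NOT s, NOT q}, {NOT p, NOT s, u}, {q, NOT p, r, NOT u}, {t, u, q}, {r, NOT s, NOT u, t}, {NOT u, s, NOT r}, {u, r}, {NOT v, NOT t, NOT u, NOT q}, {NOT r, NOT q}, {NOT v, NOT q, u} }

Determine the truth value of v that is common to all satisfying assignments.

True

Suppose v = false.
From the singleton clause (NOT t), t = false.
From the singleton clause (r), r = true.
From the singleton clause (NOT q), q = false.
From the singleton clause (p), p = true.
From the singleton clause (NOT u), u = false.
Now (u) is unsatisfied and unit — conflict.
So every satisfying assignment has v = True.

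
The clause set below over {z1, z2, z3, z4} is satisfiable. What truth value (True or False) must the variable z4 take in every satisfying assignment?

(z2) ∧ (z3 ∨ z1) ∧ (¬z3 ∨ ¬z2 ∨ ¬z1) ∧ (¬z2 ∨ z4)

True

Suppose z4 = False.
(z2) alone gives z2 = True.
That conflicts with the unit clause (¬z2).
So every satisfying assignment has z4 = True.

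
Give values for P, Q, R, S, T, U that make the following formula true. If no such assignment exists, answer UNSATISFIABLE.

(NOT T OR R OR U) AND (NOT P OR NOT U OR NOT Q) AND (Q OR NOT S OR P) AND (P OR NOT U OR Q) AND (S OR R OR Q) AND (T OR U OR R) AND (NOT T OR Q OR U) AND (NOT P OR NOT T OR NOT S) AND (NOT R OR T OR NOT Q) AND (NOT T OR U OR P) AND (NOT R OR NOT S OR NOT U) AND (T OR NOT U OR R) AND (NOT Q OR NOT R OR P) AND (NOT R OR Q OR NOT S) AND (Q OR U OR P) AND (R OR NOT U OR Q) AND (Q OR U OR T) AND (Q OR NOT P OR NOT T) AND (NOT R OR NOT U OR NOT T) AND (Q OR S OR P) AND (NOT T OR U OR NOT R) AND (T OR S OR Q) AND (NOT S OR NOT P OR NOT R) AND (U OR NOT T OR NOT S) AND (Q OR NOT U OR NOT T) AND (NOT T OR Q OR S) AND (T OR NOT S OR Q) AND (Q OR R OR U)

Branch on T: set T = true.
Branch on R: set R = false.
Unit clause (U) forces U = true.
Unit clause (Q) forces Q = true.
Unit clause (NOT P) forces P = false.
All clauses hold; S can take either value.

P: false; Q: true; R: false; S: false; T: true; U: true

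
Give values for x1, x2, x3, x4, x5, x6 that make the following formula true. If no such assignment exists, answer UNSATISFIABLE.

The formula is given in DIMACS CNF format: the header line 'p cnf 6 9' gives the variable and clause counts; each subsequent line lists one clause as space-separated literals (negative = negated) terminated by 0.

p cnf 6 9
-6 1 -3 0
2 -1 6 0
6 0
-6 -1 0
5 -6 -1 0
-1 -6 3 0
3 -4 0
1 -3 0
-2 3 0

Unit clause (x6) forces x6 = True.
Unit clause (¬x1) forces x1 = False.
Unit clause (¬x3) forces x3 = False.
Unit clause (¬x4) forces x4 = False.
Unit clause (¬x2) forces x2 = False.
No clause remains; x5 is free.

x1 ↦ False, x2 ↦ False, x3 ↦ False, x4 ↦ False, x5 ↦ False, x6 ↦ True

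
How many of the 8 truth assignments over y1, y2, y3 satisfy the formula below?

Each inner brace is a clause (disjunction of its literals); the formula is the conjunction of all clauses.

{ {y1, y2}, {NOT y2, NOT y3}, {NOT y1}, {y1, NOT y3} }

1

There are 2^3 = 8 truth assignments over (y1, y2, y3).
Check each against the 4 clauses (columns in the order y1, y2, y3):
  F F F  ✗ fails (y1 OR y2)
  F F T  ✗ fails (y1 OR y2)
  F T F  ✓ satisfies all
  F T T  ✗ fails (NOT y2 OR NOT y3)
  T F F  ✗ fails (NOT y1)
  T F T  ✗ fails (NOT y1)
  T T F  ✗ fails (NOT y1)
  T T T  ✗ fails (NOT y2 OR NOT y3)
1 of the 8 rows is a model.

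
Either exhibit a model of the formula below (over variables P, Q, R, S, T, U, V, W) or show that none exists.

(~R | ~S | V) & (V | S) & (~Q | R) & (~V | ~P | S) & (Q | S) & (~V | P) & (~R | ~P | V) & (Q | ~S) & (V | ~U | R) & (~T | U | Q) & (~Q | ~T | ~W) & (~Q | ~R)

UNSATISFIABLE

Case V = 1:
(P) alone gives P = 1.
(S) alone gives S = 1.
(Q) alone gives Q = 1.
(R) alone gives R = 1.
That conflicts with the unit clause (~R).
Undo V and try V = 0.
(S) alone gives S = 1.
(~R) alone gives R = 0.
(~Q) alone gives Q = 0.
That conflicts with the unit clause (Q).
Either choice for V ends in contradiction.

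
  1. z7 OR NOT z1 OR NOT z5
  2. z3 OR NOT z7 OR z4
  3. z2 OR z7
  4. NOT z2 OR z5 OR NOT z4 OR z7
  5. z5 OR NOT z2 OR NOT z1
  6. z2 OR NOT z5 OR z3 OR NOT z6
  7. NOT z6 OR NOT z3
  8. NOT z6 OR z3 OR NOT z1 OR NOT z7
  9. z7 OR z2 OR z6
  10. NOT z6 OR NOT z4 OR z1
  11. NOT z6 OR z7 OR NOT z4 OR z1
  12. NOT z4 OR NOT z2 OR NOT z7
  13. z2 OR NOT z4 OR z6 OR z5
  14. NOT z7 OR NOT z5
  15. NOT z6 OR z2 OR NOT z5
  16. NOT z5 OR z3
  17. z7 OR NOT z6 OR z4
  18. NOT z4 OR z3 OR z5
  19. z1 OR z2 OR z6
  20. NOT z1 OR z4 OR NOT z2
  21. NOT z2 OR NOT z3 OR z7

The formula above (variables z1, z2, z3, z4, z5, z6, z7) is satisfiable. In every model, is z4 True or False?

Suppose z4 = true.
Branch on z2: set z2 = true.
(NOT z7) alone gives z7 = false.
(z5) alone gives z5 = true.
(NOT z1) alone gives z1 = false.
(NOT z6) alone gives z6 = false.
(z3) alone gives z3 = true.
But (NOT z3) is also a unit clause — contradiction.
Backtrack on z2: now try z2 = false.
(z7) alone gives z7 = true.
(NOT z5) alone gives z5 = false.
(z6) alone gives z6 = true.
(NOT z3) alone gives z3 = false.
But (z3) is also a unit clause — contradiction.
Either choice for z2 ends in contradiction.
So every satisfying assignment has z4 = False.

False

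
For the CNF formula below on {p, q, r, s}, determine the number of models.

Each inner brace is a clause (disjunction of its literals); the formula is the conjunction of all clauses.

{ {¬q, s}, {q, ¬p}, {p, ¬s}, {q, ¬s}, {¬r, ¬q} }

There are 2^4 = 16 truth assignments over (p, q, r, s).
Check each against the 5 clauses (columns in the order p, q, r, s):
  F F F F  ✓ satisfies all
  F F F T  ✗ fails (p ∨ ¬s)
  F F T F  ✓ satisfies all
  F F T T  ✗ fails (p ∨ ¬s)
  F T F F  ✗ fails (¬q ∨ s)
  F T F T  ✗ fails (p ∨ ¬s)
  F T T F  ✗ fails (¬q ∨ s)
  F T T T  ✗ fails (p ∨ ¬s)
  T F F F  ✗ fails (q ∨ ¬p)
  T F F T  ✗ fails (q ∨ ¬p)
  T F T F  ✗ fails (q ∨ ¬p)
  T F T T  ✗ fails (q ∨ ¬p)
  T T F F  ✗ fails (¬q ∨ s)
  T T F T  ✓ satisfies all
  T T T F  ✗ fails (¬q ∨ s)
  T T T T  ✗ fails (¬r ∨ ¬q)
3 of the 16 rows are models.

3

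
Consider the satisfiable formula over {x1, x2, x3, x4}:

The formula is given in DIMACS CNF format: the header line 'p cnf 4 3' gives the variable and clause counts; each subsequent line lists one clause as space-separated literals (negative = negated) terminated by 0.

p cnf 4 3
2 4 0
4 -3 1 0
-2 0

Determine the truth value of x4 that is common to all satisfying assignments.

Suppose x4 = False.
The clause (x2) is unit, so x2 = True.
That conflicts with the unit clause (¬x2).
So every satisfying assignment has x4 = True.

True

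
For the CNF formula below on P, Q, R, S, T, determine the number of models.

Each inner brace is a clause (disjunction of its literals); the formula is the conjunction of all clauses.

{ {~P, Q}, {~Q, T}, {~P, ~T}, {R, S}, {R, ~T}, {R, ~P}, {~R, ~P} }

7

There are 2^5 = 32 truth assignments over (P, Q, R, S, T).
Split on R. With R = 1, the clauses containing R are satisfied and ~R drops from the rest; 6 of the 2^4 = 16 assignments to the other variables satisfy what remains.
With R = 0, by the same count on the reduced clause set, 1 assignment works.
(One model: P=F, Q=F, R=F, S=T, T=F.)
Total: 6 + 1 = 7.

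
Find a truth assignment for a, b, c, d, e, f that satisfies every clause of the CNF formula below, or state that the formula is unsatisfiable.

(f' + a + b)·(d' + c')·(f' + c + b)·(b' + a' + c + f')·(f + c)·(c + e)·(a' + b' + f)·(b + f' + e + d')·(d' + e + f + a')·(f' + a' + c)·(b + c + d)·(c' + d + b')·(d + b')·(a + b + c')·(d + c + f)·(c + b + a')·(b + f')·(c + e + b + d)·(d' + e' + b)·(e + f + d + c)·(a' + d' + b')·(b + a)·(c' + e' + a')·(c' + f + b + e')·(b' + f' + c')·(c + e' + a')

a: 1; b: 0; c: 1; d: 0; e: 0; f: 0

Branch on d: set d = 0.
The clause (b') is unit, so b = 0.
The clause (c) is unit, so c = 1.
The clause (a) is unit, so a = 1.
The clause (f') is unit, so f = 0.
The clause (e') is unit, so e = 0.
All clauses are satisfied.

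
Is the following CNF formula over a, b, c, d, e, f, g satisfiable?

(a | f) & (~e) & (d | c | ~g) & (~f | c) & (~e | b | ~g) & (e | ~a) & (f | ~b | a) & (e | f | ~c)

From the singleton clause (~e), e = 0.
From the singleton clause (~a), a = 0.
From the singleton clause (f), f = 1.
From the singleton clause (c), c = 1.
All clauses hold; b, d, g can take either value.
A satisfying assignment: a=0; b=0; c=1; d=0; e=0; f=1; g=1.

Satisfiable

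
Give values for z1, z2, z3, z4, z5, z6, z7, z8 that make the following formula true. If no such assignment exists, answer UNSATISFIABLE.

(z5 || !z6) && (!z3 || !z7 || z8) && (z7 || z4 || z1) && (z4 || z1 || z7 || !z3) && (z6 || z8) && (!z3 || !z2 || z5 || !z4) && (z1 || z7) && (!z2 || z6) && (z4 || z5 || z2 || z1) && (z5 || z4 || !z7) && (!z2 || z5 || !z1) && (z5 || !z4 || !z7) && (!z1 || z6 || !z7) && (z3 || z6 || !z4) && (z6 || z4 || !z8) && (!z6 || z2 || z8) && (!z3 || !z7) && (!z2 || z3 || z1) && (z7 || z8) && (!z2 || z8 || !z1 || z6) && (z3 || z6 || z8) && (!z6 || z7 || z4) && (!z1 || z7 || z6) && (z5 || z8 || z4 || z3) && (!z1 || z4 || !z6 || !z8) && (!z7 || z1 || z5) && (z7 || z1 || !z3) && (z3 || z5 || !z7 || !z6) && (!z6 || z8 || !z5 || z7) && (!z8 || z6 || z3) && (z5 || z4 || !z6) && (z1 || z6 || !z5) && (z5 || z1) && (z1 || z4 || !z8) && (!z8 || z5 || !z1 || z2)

z1 ↦ true,  z2 ↦ false,  z3 ↦ true,  z4 ↦ true,  z5 ↦ true,  z6 ↦ true,  z7 ↦ false,  z8 ↦ true

Try z5 = true.
Try z6 = true.
Try z1 = true.
Try z2 = false.
(z8) alone gives z8 = true.
(z4) alone gives z4 = true.
Try z3 = true.
(!z7) alone gives z7 = false.
All clauses are satisfied.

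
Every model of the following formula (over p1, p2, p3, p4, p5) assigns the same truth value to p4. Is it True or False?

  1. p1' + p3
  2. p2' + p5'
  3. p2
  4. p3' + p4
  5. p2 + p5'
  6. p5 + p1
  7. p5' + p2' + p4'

True

Suppose p4 = 0.
The clause (p2) is unit, so p2 = 1.
The clause (p5') is unit, so p5 = 0.
The clause (p3') is unit, so p3 = 0.
The clause (p1') is unit, so p1 = 0.
That conflicts with the unit clause (p1).
So every satisfying assignment has p4 = True.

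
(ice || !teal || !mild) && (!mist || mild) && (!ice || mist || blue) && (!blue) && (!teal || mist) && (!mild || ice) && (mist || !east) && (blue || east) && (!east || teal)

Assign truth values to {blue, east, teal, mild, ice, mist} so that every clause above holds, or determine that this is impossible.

blue: false; east: true; teal: true; mild: true; ice: true; mist: true

Unit clause (!blue) forces blue = false.
Unit clause (east) forces east = true.
Unit clause (mist) forces mist = true.
Unit clause (mild) forces mild = true.
Unit clause (ice) forces ice = true.
Unit clause (teal) forces teal = true.
All clauses are satisfied.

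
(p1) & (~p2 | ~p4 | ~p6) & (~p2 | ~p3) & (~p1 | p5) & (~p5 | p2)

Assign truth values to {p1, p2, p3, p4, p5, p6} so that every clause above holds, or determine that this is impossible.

From the singleton clause (p1), p1 = 1.
From the singleton clause (p5), p5 = 1.
From the singleton clause (p2), p2 = 1.
From the singleton clause (~p3), p3 = 0.
Branch on p4: set p4 = 0.
No clause remains; p6 is free.

p1=1, p2=1, p3=0, p4=0, p5=1, p6=0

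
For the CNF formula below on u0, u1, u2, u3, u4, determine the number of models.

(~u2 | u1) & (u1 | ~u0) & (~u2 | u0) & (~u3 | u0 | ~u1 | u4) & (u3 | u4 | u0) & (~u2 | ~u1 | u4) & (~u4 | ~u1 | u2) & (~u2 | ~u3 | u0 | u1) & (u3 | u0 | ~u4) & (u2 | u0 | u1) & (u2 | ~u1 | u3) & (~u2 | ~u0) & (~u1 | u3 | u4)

There are 2^5 = 32 truth assignments over (u0, u1, u2, u3, u4).
Split on u1. With u1 = 1, the clauses containing u1 are satisfied and ~u1 drops from the rest; 1 of the 2^4 = 16 assignments to the other variables satisfy what remains.
With u1 = 0, by the same count on the reduced clause set, 0 assignments work.
Total: 1 + 0 = 1.

1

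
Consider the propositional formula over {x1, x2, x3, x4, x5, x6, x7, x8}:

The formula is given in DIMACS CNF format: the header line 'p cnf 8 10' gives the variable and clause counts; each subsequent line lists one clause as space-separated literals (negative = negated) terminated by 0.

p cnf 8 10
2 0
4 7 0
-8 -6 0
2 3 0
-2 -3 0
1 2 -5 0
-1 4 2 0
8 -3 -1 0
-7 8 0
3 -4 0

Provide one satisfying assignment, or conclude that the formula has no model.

x1: False; x2: True; x3: False; x4: False; x5: False; x6: False; x7: True; x8: True

From the singleton clause (x2), x2 = True.
From the singleton clause (¬x3), x3 = False.
From the singleton clause (¬x4), x4 = False.
From the singleton clause (x7), x7 = True.
From the singleton clause (x8), x8 = True.
From the singleton clause (¬x6), x6 = False.
No clause remains; x1, x5 are free.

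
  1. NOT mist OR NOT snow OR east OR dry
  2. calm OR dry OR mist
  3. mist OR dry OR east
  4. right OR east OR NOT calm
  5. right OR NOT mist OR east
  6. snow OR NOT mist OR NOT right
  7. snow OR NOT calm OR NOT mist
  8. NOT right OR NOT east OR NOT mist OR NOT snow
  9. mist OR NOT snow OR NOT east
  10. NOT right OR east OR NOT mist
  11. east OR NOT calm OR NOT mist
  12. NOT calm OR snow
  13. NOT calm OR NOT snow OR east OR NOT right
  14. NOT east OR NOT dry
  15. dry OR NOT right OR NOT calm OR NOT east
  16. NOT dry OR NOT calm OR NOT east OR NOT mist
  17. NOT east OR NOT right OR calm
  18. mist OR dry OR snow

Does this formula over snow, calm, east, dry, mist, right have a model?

Yes

Case calm = false:
Case dry = true:
The clause (NOT east) is unit, so east = false.
Case right = true:
The clause (NOT mist) is unit, so mist = false.
Every clause is now satisfied; snow is unconstrained.
A satisfying assignment: snow=false,  calm=false,  east=false,  dry=true,  mist=false,  right=true.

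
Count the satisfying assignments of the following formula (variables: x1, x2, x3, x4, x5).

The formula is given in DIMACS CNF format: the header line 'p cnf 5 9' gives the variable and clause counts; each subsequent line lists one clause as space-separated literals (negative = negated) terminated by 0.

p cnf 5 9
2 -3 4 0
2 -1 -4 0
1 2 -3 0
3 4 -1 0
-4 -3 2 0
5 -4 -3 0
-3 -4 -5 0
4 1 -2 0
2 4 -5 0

There are 2^5 = 32 truth assignments over (x1, x2, x3, x4, x5).
Split on x4. With x4 = True, the clauses containing x4 are satisfied and ¬x4 drops from the rest; 6 of the 2^4 = 16 assignments to the other variables satisfy what remains.
With x4 = False, by the same count on the reduced clause set, 3 assignments work.
Total: 6 + 3 = 9.

9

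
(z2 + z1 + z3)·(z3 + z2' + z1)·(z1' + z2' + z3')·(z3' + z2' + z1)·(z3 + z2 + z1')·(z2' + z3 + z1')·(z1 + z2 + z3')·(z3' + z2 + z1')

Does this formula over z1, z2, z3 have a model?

Branch on z2: set z2 = 1.
Branch on z3: set z3 = 1.
Unit clause (z1') forces z1 = 0.
Now (z1) is unsatisfied and unit — conflict.
Undo z3 and try z3 = 0.
Unit clause (z1) forces z1 = 1.
Now (z1') is unsatisfied and unit — conflict.
Both values of z3 lead to a conflict.
Undo z2 and try z2 = 0.
Branch on z1: set z1 = 1.
Unit clause (z3) forces z3 = 1.
Now (z3') is unsatisfied and unit — conflict.
Undo z1 and try z1 = 0.
Unit clause (z3) forces z3 = 1.
Now (z3') is unsatisfied and unit — conflict.
Both values of z1 lead to a conflict.
Both values of z2 lead to a conflict.
No assignment satisfies every clause.

No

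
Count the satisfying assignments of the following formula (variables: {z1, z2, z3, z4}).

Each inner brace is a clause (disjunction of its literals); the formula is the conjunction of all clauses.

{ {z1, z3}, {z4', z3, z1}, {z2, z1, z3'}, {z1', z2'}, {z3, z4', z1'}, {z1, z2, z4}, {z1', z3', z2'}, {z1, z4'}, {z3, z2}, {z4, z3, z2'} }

There are 2^4 = 16 truth assignments over (z1, z2, z3, z4).
Check each against the 10 clauses (columns in the order z1, z2, z3, z4):
  F F F F  ✗ fails (z1 + z3)
  F F F T  ✗ fails (z1 + z3)
  F F T F  ✗ fails (z2 + z1 + z3')
  F F T T  ✗ fails (z2 + z1 + z3')
  F T F F  ✗ fails (z1 + z3)
  F T F T  ✗ fails (z1 + z3)
  F T T F  ✓ satisfies all
  F T T T  ✗ fails (z1 + z4')
  T F F F  ✗ fails (z3 + z2)
  T F F T  ✗ fails (z3 + z4' + z1')
  T F T F  ✓ satisfies all
  T F T T  ✓ satisfies all
  T T F F  ✗ fails (z1' + z2')
  T T F T  ✗ fails (z1' + z2')
  T T T F  ✗ fails (z1' + z2')
  T T T T  ✗ fails (z1' + z2')
3 of the 16 rows are models.

3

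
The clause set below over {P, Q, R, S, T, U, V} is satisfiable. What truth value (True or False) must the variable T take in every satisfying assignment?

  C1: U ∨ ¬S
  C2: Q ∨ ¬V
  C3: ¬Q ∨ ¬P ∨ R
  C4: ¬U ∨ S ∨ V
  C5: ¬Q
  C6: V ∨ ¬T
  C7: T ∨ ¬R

Suppose T = True.
The clause (¬Q) is unit, so Q = False.
The clause (¬V) is unit, so V = False.
Now (V) is unsatisfied and unit — conflict.
So every satisfying assignment has T = False.

False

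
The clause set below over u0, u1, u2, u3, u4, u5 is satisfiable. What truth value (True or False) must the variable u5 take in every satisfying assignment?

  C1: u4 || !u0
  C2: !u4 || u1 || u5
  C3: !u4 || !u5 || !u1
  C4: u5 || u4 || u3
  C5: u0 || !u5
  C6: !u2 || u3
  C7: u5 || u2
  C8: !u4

Suppose u5 = true.
From the singleton clause (u0), u0 = true.
From the singleton clause (u4), u4 = true.
Now (!u4) is unsatisfied and unit — conflict.
So every satisfying assignment has u5 = False.

False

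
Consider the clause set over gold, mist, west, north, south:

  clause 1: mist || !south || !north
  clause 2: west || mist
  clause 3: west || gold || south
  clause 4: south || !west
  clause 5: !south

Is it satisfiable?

Unit clause (!south) forces south = false.
Unit clause (!west) forces west = false.
Unit clause (mist) forces mist = true.
Unit clause (gold) forces gold = true.
Every clause is now satisfied; north is unconstrained.
A satisfying assignment: gold=true; mist=true; west=false; north=false; south=false.

Yes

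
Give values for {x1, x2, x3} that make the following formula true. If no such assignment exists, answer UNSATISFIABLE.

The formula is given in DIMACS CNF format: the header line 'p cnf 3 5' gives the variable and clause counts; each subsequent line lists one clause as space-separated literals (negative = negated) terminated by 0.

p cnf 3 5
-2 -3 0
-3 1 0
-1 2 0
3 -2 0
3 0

UNSATISFIABLE

The clause (x3) is unit, so x3 = True.
The clause (¬x2) is unit, so x2 = False.
The clause (x1) is unit, so x1 = True.
Now (¬x1) is unsatisfied and unit — conflict.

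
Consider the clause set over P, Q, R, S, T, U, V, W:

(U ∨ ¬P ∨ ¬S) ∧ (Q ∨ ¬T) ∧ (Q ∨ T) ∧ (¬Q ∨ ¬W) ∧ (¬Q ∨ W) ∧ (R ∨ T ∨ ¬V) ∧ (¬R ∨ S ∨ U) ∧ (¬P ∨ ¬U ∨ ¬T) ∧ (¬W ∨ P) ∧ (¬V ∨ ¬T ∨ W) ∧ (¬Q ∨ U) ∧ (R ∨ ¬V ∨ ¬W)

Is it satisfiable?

Suppose Q = True.
From the singleton clause (¬W), W = False.
Now (W) is unsatisfied and unit — conflict.
Backtrack on Q: now try Q = False.
From the singleton clause (¬T), T = False.
Now (T) is unsatisfied and unit — conflict.
Either choice for Q ends in contradiction.
No assignment satisfies every clause.

No, unsatisfiable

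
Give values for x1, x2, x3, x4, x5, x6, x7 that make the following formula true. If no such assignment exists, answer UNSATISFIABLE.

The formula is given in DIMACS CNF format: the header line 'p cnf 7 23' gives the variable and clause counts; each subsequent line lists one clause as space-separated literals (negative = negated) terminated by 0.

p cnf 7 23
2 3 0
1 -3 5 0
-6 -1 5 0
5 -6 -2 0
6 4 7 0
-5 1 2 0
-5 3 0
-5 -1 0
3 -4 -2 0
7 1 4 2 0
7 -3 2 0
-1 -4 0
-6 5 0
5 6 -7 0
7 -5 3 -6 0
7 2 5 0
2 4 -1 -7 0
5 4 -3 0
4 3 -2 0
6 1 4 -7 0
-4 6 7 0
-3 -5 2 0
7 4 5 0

Try x2 = True.
Try x5 = True.
From the singleton clause (x3), x3 = True.
From the singleton clause (¬x1), x1 = False.
Try x6 = True.
Every clause is now satisfied; x4, x7 are unconstrained.

x1=False,  x2=True,  x3=True,  x4=False,  x5=True,  x6=True,  x7=False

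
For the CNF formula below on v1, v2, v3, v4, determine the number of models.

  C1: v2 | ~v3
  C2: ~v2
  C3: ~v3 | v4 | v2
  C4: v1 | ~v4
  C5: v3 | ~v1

1

There are 2^4 = 16 truth assignments over (v1, v2, v3, v4).
Split on v4. With v4 = 1, the clauses containing v4 are satisfied and ~v4 drops from the rest; 0 of the 2^3 = 8 assignments to the other variables satisfy what remains.
With v4 = 0, by the same count on the reduced clause set, 1 assignment works.
Total: 0 + 1 = 1.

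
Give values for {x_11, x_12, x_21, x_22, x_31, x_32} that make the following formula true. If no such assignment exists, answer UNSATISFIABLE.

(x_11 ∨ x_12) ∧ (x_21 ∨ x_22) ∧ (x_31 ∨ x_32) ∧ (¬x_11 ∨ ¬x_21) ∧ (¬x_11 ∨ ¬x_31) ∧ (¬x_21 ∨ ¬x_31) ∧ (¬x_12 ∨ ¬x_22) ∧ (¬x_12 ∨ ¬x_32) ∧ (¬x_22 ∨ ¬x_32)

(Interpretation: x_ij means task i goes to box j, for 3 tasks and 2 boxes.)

UNSATISFIABLE

Branch on x_11: set x_11 = True.
The clause (¬x_21) is unit, so x_21 = False.
The clause (x_22) is unit, so x_22 = True.
The clause (¬x_31) is unit, so x_31 = False.
The clause (x_32) is unit, so x_32 = True.
Now (¬x_32) is unsatisfied and unit — conflict.
That branch fails; take x_11 = False instead.
The clause (x_12) is unit, so x_12 = True.
The clause (¬x_22) is unit, so x_22 = False.
The clause (x_21) is unit, so x_21 = True.
The clause (¬x_31) is unit, so x_31 = False.
The clause (x_32) is unit, so x_32 = True.
Now (¬x_32) is unsatisfied and unit — conflict.
Neither x_11 = True nor x_11 = False works.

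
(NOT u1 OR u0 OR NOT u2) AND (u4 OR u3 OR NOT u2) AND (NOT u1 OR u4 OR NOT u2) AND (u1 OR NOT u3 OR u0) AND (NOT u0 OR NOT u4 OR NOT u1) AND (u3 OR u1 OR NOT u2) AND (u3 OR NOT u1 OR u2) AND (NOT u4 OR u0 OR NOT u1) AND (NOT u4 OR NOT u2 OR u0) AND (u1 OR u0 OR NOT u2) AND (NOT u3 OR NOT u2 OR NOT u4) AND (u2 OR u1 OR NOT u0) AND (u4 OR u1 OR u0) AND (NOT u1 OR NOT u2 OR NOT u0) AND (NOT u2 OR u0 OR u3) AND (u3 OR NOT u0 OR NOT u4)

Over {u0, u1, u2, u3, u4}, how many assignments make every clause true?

4

There are 2^5 = 32 truth assignments over (u0, u1, u2, u3, u4).
Split on u0. With u0 = true, the clauses containing u0 are satisfied and NOT u0 drops from the rest; 2 of the 2^4 = 16 assignments to the other variables satisfy what remains.
With u0 = false, by the same count on the reduced clause set, 2 assignments work.
(One model: u0=F, u1=F, u2=F, u3=F, u4=T.)
Total: 2 + 2 = 4.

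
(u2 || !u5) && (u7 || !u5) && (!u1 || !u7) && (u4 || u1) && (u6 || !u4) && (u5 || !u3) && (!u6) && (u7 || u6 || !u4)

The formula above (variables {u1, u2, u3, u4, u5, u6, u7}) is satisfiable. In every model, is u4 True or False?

False

Suppose u4 = true.
(u6) alone gives u6 = true.
That conflicts with the unit clause (!u6).
So every satisfying assignment has u4 = False.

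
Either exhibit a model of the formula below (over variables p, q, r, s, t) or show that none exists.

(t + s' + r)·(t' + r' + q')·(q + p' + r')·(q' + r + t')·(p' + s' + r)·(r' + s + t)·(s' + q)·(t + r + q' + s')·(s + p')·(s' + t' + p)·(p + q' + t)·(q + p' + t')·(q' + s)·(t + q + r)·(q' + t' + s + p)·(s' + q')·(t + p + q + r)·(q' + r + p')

Case s = 0:
Unit clause (p') forces p = 0.
Unit clause (q') forces q = 0.
Case r = 0:
Unit clause (t) forces t = 1.
This assignment satisfies each clause.

p=0,  q=0,  r=0,  s=0,  t=1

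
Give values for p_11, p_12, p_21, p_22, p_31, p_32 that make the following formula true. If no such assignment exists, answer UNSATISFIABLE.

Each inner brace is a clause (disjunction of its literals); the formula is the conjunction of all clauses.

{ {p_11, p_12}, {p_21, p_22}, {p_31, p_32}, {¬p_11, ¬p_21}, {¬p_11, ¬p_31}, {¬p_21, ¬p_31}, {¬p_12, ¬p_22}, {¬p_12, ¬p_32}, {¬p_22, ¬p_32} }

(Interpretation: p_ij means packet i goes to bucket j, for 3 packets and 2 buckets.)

UNSATISFIABLE

Case p_11 = True:
From the singleton clause (¬p_21), p_21 = False.
From the singleton clause (p_22), p_22 = True.
From the singleton clause (¬p_31), p_31 = False.
From the singleton clause (p_32), p_32 = True.
Now (¬p_32) is unsatisfied and unit — conflict.
Backtrack on p_11: now try p_11 = False.
From the singleton clause (p_12), p_12 = True.
From the singleton clause (¬p_22), p_22 = False.
From the singleton clause (p_21), p_21 = True.
From the singleton clause (¬p_31), p_31 = False.
From the singleton clause (p_32), p_32 = True.
Now (¬p_32) is unsatisfied and unit — conflict.
Either choice for p_11 ends in contradiction.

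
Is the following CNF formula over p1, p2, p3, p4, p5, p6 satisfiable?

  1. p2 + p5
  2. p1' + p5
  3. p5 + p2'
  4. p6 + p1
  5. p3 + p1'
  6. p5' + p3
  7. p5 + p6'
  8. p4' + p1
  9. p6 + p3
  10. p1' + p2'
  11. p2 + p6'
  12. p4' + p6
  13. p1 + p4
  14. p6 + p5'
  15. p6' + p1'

Suppose p2 = 1.
(p5) alone gives p5 = 1.
(p3) alone gives p3 = 1.
(p1') alone gives p1 = 0.
(p6) alone gives p6 = 1.
(p4') alone gives p4 = 0.
That conflicts with the unit clause (p4).
Backtrack on p2: now try p2 = 0.
(p5) alone gives p5 = 1.
(p3) alone gives p3 = 1.
(p6') alone gives p6 = 0.
That conflicts with the unit clause (p6).
Neither p2 = 1 nor p2 = 0 works.
No assignment satisfies every clause.

Unsatisfiable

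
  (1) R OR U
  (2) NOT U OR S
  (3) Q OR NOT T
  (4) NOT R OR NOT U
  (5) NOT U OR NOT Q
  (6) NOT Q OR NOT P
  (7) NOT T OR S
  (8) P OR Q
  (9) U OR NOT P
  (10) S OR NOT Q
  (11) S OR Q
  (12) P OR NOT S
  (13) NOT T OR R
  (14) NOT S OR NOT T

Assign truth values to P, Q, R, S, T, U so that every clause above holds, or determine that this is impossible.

Try R = false.
Unit clause (U) forces U = true.
Unit clause (S) forces S = true.
Unit clause (NOT Q) forces Q = false.
Unit clause (NOT T) forces T = false.
Unit clause (P) forces P = true.
All clauses are satisfied.

P ↦ true, Q ↦ false, R ↦ false, S ↦ true, T ↦ false, U ↦ true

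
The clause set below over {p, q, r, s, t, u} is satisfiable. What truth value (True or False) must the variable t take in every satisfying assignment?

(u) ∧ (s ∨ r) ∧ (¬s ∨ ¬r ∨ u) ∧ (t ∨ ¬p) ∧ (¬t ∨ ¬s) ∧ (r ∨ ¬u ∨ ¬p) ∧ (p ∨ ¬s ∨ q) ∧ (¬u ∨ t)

True

Suppose t = False.
From the singleton clause (u), u = True.
But (¬u) is also a unit clause — contradiction.
So every satisfying assignment has t = True.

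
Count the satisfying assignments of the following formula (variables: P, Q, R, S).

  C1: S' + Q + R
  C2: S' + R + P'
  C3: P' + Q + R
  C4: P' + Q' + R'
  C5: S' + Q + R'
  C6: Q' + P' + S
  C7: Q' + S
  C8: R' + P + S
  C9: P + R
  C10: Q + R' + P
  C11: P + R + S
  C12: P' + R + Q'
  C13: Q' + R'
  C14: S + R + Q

1

There are 2^4 = 16 truth assignments over (P, Q, R, S).
Check each against the 14 clauses (columns in the order P, Q, R, S):
  F F F F  ✗ fails (P + R)
  F F F T  ✗ fails (S' + Q + R)
  F F T F  ✗ fails (R' + P + S)
  F F T T  ✗ fails (S' + Q + R')
  F T F F  ✗ fails (Q' + S)
  F T F T  ✗ fails (P + R)
  F T T F  ✗ fails (Q' + S)
  F T T T  ✗ fails (Q' + R')
  T F F F  ✗ fails (P' + Q + R)
  T F F T  ✗ fails (S' + Q + R)
  T F T F  ✓ satisfies all
  T F T T  ✗ fails (S' + Q + R')
  T T F F  ✗ fails (Q' + P' + S)
  T T F T  ✗ fails (S' + R + P')
  T T T F  ✗ fails (P' + Q' + R')
  T T T T  ✗ fails (P' + Q' + R')
1 of the 16 rows is a model.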